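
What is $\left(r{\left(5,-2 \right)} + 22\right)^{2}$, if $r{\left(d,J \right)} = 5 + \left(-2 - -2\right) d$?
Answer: $729$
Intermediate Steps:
$r{\left(d,J \right)} = 5$ ($r{\left(d,J \right)} = 5 + \left(-2 + 2\right) d = 5 + 0 d = 5 + 0 = 5$)
$\left(r{\left(5,-2 \right)} + 22\right)^{2} = \left(5 + 22\right)^{2} = 27^{2} = 729$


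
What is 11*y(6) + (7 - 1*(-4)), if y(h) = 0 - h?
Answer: -55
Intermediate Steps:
y(h) = -h
11*y(6) + (7 - 1*(-4)) = 11*(-1*6) + (7 - 1*(-4)) = 11*(-6) + (7 + 4) = -66 + 11 = -55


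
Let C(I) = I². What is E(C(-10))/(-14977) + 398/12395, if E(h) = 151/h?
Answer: 118842591/3712798300 ≈ 0.032009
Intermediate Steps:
E(C(-10))/(-14977) + 398/12395 = (151/((-10)²))/(-14977) + 398/12395 = (151/100)*(-1/14977) + 398*(1/12395) = (151*(1/100))*(-1/14977) + 398/12395 = (151/100)*(-1/14977) + 398/12395 = -151/1497700 + 398/12395 = 118842591/3712798300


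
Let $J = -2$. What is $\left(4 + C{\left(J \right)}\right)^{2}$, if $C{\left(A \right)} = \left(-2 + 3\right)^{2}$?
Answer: $25$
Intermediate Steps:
$C{\left(A \right)} = 1$ ($C{\left(A \right)} = 1^{2} = 1$)
$\left(4 + C{\left(J \right)}\right)^{2} = \left(4 + 1\right)^{2} = 5^{2} = 25$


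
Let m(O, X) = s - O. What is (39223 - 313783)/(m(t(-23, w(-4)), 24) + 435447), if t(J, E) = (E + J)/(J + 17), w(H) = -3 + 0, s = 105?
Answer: -63360/100511 ≈ -0.63038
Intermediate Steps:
w(H) = -3
t(J, E) = (E + J)/(17 + J)
m(O, X) = 105 - O
(39223 - 313783)/(m(t(-23, w(-4)), 24) + 435447) = (39223 - 313783)/((105 - (-3 - 23)/(17 - 23)) + 435447) = -274560/((105 - (-26)/(-6)) + 435447) = -274560/((105 - (-1)*(-26)/6) + 435447) = -274560/((105 - 1*13/3) + 435447) = -274560/((105 - 13/3) + 435447) = -274560/(302/3 + 435447) = -274560/1306643/3 = -274560*3/1306643 = -63360/100511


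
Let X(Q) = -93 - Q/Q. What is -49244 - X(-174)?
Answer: -49150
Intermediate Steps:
X(Q) = -94 (X(Q) = -93 - 1*1 = -93 - 1 = -94)
-49244 - X(-174) = -49244 - 1*(-94) = -49244 + 94 = -49150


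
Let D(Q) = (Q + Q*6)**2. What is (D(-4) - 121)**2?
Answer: 439569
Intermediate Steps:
D(Q) = 49*Q**2 (D(Q) = (Q + 6*Q)**2 = (7*Q)**2 = 49*Q**2)
(D(-4) - 121)**2 = (49*(-4)**2 - 121)**2 = (49*16 - 121)**2 = (784 - 121)**2 = 663**2 = 439569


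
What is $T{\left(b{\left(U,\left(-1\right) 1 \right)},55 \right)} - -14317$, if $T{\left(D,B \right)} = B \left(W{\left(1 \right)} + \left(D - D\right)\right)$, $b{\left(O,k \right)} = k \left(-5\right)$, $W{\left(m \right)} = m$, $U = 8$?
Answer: $14372$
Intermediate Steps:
$b{\left(O,k \right)} = - 5 k$
$T{\left(D,B \right)} = B$ ($T{\left(D,B \right)} = B \left(1 + \left(D - D\right)\right) = B \left(1 + 0\right) = B 1 = B$)
$T{\left(b{\left(U,\left(-1\right) 1 \right)},55 \right)} - -14317 = 55 - -14317 = 55 + 14317 = 14372$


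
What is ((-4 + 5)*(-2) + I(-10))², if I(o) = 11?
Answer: 81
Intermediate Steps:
((-4 + 5)*(-2) + I(-10))² = ((-4 + 5)*(-2) + 11)² = (1*(-2) + 11)² = (-2 + 11)² = 9² = 81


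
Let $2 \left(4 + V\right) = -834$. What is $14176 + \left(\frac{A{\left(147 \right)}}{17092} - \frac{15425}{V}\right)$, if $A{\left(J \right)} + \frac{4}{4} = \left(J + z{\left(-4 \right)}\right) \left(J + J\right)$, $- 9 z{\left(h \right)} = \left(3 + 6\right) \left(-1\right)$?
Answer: $\frac{102288659063}{7195732} \approx 14215.0$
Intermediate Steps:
$V = -421$ ($V = -4 + \frac{1}{2} \left(-834\right) = -4 - 417 = -421$)
$z{\left(h \right)} = 1$ ($z{\left(h \right)} = - \frac{\left(3 + 6\right) \left(-1\right)}{9} = - \frac{9 \left(-1\right)}{9} = \left(- \frac{1}{9}\right) \left(-9\right) = 1$)
$A{\left(J \right)} = -1 + 2 J \left(1 + J\right)$ ($A{\left(J \right)} = -1 + \left(J + 1\right) \left(J + J\right) = -1 + \left(1 + J\right) 2 J = -1 + 2 J \left(1 + J\right)$)
$14176 + \left(\frac{A{\left(147 \right)}}{17092} - \frac{15425}{V}\right) = 14176 + \left(\frac{-1 + 2 \cdot 147 + 2 \cdot 147^{2}}{17092} - \frac{15425}{-421}\right) = 14176 + \left(\left(-1 + 294 + 2 \cdot 21609\right) \frac{1}{17092} - - \frac{15425}{421}\right) = 14176 + \left(\left(-1 + 294 + 43218\right) \frac{1}{17092} + \frac{15425}{421}\right) = 14176 + \left(43511 \cdot \frac{1}{17092} + \frac{15425}{421}\right) = 14176 + \left(\frac{43511}{17092} + \frac{15425}{421}\right) = 14176 + \frac{281962231}{7195732} = \frac{102288659063}{7195732}$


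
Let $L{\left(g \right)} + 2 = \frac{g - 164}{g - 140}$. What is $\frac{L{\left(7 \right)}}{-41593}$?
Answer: $\frac{109}{5531869} \approx 1.9704 \cdot 10^{-5}$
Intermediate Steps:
$L{\left(g \right)} = -2 + \frac{-164 + g}{-140 + g}$ ($L{\left(g \right)} = -2 + \frac{g - 164}{g - 140} = -2 + \frac{-164 + g}{-140 + g}$)
$\frac{L{\left(7 \right)}}{-41593} = \frac{\frac{1}{-140 + 7} \left(116 - 7\right)}{-41593} = \frac{116 - 7}{-133} \left(- \frac{1}{41593}\right) = \left(- \frac{1}{133}\right) 109 \left(- \frac{1}{41593}\right) = \left(- \frac{109}{133}\right) \left(- \frac{1}{41593}\right) = \frac{109}{5531869}$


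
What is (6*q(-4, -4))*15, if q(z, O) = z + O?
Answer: -720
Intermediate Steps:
q(z, O) = O + z
(6*q(-4, -4))*15 = (6*(-4 - 4))*15 = (6*(-8))*15 = -48*15 = -720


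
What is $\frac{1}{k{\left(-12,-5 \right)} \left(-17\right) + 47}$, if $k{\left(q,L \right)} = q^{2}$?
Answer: $- \frac{1}{2401} \approx -0.00041649$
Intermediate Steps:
$\frac{1}{k{\left(-12,-5 \right)} \left(-17\right) + 47} = \frac{1}{\left(-12\right)^{2} \left(-17\right) + 47} = \frac{1}{144 \left(-17\right) + 47} = \frac{1}{-2448 + 47} = \frac{1}{-2401} = - \frac{1}{2401}$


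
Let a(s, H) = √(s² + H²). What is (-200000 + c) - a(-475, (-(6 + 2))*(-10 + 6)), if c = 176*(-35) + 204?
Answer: -205956 - √226649 ≈ -2.0643e+5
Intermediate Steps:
c = -5956 (c = -6160 + 204 = -5956)
a(s, H) = √(H² + s²)
(-200000 + c) - a(-475, (-(6 + 2))*(-10 + 6)) = (-200000 - 5956) - √(((-(6 + 2))*(-10 + 6))² + (-475)²) = -205956 - √((-1*8*(-4))² + 225625) = -205956 - √((-8*(-4))² + 225625) = -205956 - √(32² + 225625) = -205956 - √(1024 + 225625) = -205956 - √226649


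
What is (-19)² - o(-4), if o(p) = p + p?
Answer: 369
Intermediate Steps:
o(p) = 2*p
(-19)² - o(-4) = (-19)² - 2*(-4) = 361 - 1*(-8) = 361 + 8 = 369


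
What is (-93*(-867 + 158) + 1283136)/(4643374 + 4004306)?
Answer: 449691/2882560 ≈ 0.15600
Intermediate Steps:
(-93*(-867 + 158) + 1283136)/(4643374 + 4004306) = (-93*(-709) + 1283136)/8647680 = (65937 + 1283136)*(1/8647680) = 1349073*(1/8647680) = 449691/2882560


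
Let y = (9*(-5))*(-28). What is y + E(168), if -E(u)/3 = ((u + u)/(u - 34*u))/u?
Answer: 1164241/924 ≈ 1260.0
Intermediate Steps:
E(u) = 2/(11*u) (E(u) = -3*(u + u)/(u - 34*u)/u = -3*(2*u)/((-33*u))/u = -3*(2*u)*(-1/(33*u))/u = -(-2)/(11*u) = 2/(11*u))
y = 1260 (y = -45*(-28) = 1260)
y + E(168) = 1260 + (2/11)/168 = 1260 + (2/11)*(1/168) = 1260 + 1/924 = 1164241/924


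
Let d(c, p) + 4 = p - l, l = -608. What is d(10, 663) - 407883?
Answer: -406616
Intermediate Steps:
d(c, p) = 604 + p (d(c, p) = -4 + (p - 1*(-608)) = -4 + (p + 608) = -4 + (608 + p) = 604 + p)
d(10, 663) - 407883 = (604 + 663) - 407883 = 1267 - 407883 = -406616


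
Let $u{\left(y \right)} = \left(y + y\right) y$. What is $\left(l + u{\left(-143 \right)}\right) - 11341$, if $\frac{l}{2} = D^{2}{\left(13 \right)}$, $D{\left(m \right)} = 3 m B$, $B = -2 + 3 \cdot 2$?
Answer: $78229$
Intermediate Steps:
$B = 4$ ($B = -2 + 6 = 4$)
$u{\left(y \right)} = 2 y^{2}$ ($u{\left(y \right)} = 2 y y = 2 y^{2}$)
$D{\left(m \right)} = 12 m$ ($D{\left(m \right)} = 3 m 4 = 12 m$)
$l = 48672$ ($l = 2 \left(12 \cdot 13\right)^{2} = 2 \cdot 156^{2} = 2 \cdot 24336 = 48672$)
$\left(l + u{\left(-143 \right)}\right) - 11341 = \left(48672 + 2 \left(-143\right)^{2}\right) - 11341 = \left(48672 + 2 \cdot 20449\right) - 11341 = \left(48672 + 40898\right) - 11341 = 89570 - 11341 = 78229$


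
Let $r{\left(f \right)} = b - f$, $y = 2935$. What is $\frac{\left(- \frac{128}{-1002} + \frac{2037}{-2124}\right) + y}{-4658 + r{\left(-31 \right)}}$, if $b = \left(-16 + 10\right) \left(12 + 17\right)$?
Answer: $- \frac{115641457}{189217012} \approx -0.61116$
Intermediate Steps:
$b = -174$ ($b = \left(-6\right) 29 = -174$)
$r{\left(f \right)} = -174 - f$
$\frac{\left(- \frac{128}{-1002} + \frac{2037}{-2124}\right) + y}{-4658 + r{\left(-31 \right)}} = \frac{\left(- \frac{128}{-1002} + \frac{2037}{-2124}\right) + 2935}{-4658 - 143} = \frac{\left(\left(-128\right) \left(- \frac{1}{1002}\right) + 2037 \left(- \frac{1}{2124}\right)\right) + 2935}{-4658 + \left(-174 + 31\right)} = \frac{\left(\frac{64}{501} - \frac{679}{708}\right) + 2935}{-4658 - 143} = \frac{- \frac{32763}{39412} + 2935}{-4801} = \frac{115641457}{39412} \left(- \frac{1}{4801}\right) = - \frac{115641457}{189217012}$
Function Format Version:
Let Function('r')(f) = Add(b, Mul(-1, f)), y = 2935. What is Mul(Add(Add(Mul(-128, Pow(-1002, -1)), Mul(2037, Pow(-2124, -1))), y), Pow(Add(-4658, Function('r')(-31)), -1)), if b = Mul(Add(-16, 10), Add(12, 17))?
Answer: Rational(-115641457, 189217012) ≈ -0.61116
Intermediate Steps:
b = -174 (b = Mul(-6, 29) = -174)
Function('r')(f) = Add(-174, Mul(-1, f))
Mul(Add(Add(Mul(-128, Pow(-1002, -1)), Mul(2037, Pow(-2124, -1))), y), Pow(Add(-4658, Function('r')(-31)), -1)) = Mul(Add(Add(Mul(-128, Pow(-1002, -1)), Mul(2037, Pow(-2124, -1))), 2935), Pow(Add(-4658, Add(-174, Mul(-1, -31))), -1)) = Mul(Add(Add(Mul(-128, Rational(-1, 1002)), Mul(2037, Rational(-1, 2124))), 2935), Pow(Add(-4658, Add(-174, 31)), -1)) = Mul(Add(Add(Rational(64, 501), Rational(-679, 708)), 2935), Pow(Add(-4658, -143), -1)) = Mul(Add(Rational(-32763, 39412), 2935), Pow(-4801, -1)) = Mul(Rational(115641457, 39412), Rational(-1, 4801)) = Rational(-115641457, 189217012)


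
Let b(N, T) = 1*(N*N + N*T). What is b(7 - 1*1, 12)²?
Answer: 11664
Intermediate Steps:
b(N, T) = N² + N*T (b(N, T) = 1*(N² + N*T) = N² + N*T)
b(7 - 1*1, 12)² = ((7 - 1*1)*((7 - 1*1) + 12))² = ((7 - 1)*((7 - 1) + 12))² = (6*(6 + 12))² = (6*18)² = 108² = 11664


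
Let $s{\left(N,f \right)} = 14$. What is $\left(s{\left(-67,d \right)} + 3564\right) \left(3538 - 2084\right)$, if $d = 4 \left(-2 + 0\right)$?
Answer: $5202412$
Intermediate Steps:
$d = -8$ ($d = 4 \left(-2\right) = -8$)
$\left(s{\left(-67,d \right)} + 3564\right) \left(3538 - 2084\right) = \left(14 + 3564\right) \left(3538 - 2084\right) = 3578 \cdot 1454 = 5202412$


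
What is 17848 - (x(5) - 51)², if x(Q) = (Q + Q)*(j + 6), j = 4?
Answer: 15447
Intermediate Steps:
x(Q) = 20*Q (x(Q) = (Q + Q)*(4 + 6) = (2*Q)*10 = 20*Q)
17848 - (x(5) - 51)² = 17848 - (20*5 - 51)² = 17848 - (100 - 51)² = 17848 - 1*49² = 17848 - 1*2401 = 17848 - 2401 = 15447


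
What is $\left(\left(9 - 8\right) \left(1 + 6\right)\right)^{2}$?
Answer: $49$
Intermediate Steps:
$\left(\left(9 - 8\right) \left(1 + 6\right)\right)^{2} = \left(1 \cdot 7\right)^{2} = 7^{2} = 49$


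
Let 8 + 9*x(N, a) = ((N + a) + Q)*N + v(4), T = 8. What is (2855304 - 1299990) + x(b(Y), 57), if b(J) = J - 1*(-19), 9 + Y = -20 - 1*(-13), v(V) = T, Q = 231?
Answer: 1555411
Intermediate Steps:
v(V) = 8
Y = -16 (Y = -9 + (-20 - 1*(-13)) = -9 + (-20 + 13) = -9 - 7 = -16)
b(J) = 19 + J (b(J) = J + 19 = 19 + J)
x(N, a) = N*(231 + N + a)/9 (x(N, a) = -8/9 + (((N + a) + 231)*N + 8)/9 = -8/9 + ((231 + N + a)*N + 8)/9 = -8/9 + (N*(231 + N + a) + 8)/9 = -8/9 + (8 + N*(231 + N + a))/9 = -8/9 + (8/9 + N*(231 + N + a)/9) = N*(231 + N + a)/9)
(2855304 - 1299990) + x(b(Y), 57) = (2855304 - 1299990) + (19 - 16)*(231 + (19 - 16) + 57)/9 = 1555314 + (⅑)*3*(231 + 3 + 57) = 1555314 + (⅑)*3*291 = 1555314 + 97 = 1555411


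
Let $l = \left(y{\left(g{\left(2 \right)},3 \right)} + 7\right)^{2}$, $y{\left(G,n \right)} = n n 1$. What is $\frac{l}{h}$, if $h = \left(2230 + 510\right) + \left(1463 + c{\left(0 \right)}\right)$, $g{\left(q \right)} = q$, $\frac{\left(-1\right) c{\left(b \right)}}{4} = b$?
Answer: $\frac{256}{4203} \approx 0.060909$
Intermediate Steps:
$c{\left(b \right)} = - 4 b$
$y{\left(G,n \right)} = n^{2}$ ($y{\left(G,n \right)} = n^{2} \cdot 1 = n^{2}$)
$l = 256$ ($l = \left(3^{2} + 7\right)^{2} = \left(9 + 7\right)^{2} = 16^{2} = 256$)
$h = 4203$ ($h = \left(2230 + 510\right) + \left(1463 - 0\right) = 2740 + \left(1463 + 0\right) = 2740 + 1463 = 4203$)
$\frac{l}{h} = \frac{256}{4203}$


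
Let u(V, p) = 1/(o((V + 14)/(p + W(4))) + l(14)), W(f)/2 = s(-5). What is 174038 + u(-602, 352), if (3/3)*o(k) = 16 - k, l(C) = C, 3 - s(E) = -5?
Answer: 505928558/2907 ≈ 1.7404e+5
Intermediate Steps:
s(E) = 8 (s(E) = 3 - 1*(-5) = 3 + 5 = 8)
W(f) = 16 (W(f) = 2*8 = 16)
o(k) = 16 - k
u(V, p) = 1/(30 - (14 + V)/(16 + p)) (u(V, p) = 1/((16 - (V + 14)/(p + 16)) + 14) = 1/((16 - (14 + V)/(16 + p)) + 14) = 1/(30 - (14 + V)/(16 + p)))
174038 + u(-602, 352) = 174038 + (16 + 352)/(466 - 1*(-602) + 30*352) = 174038 + 368/(466 + 602 + 10560) = 174038 + 368/11628 = 174038 + (1/11628)*368 = 174038 + 92/2907 = 505928558/2907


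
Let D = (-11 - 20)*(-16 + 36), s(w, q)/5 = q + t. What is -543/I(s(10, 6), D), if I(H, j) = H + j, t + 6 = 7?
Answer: 181/195 ≈ 0.92821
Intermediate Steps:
t = 1 (t = -6 + 7 = 1)
s(w, q) = 5 + 5*q (s(w, q) = 5*(q + 1) = 5*(1 + q) = 5 + 5*q)
D = -620 (D = -31*20 = -620)
-543/I(s(10, 6), D) = -543/((5 + 5*6) - 620) = -543/((5 + 30) - 620) = -543/(35 - 620) = -543/(-585) = -543*(-1/585) = 181/195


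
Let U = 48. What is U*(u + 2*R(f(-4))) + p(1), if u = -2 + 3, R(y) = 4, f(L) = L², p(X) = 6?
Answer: 438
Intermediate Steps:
u = 1
U*(u + 2*R(f(-4))) + p(1) = 48*(1 + 2*4) + 6 = 48*(1 + 8) + 6 = 48*9 + 6 = 432 + 6 = 438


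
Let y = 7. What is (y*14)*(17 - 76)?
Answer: -5782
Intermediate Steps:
(y*14)*(17 - 76) = (7*14)*(17 - 76) = 98*(-59) = -5782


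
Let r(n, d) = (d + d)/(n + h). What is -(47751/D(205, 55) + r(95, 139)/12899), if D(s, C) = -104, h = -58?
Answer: 22789756601/49635352 ≈ 459.14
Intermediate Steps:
r(n, d) = 2*d/(-58 + n) (r(n, d) = (d + d)/(n - 58) = (2*d)/(-58 + n) = 2*d/(-58 + n))
-(47751/D(205, 55) + r(95, 139)/12899) = -(47751/(-104) + (2*139/(-58 + 95))/12899) = -(47751*(-1/104) + (2*139/37)*(1/12899)) = -(-47751/104 + (2*139*(1/37))*(1/12899)) = -(-47751/104 + (278/37)*(1/12899)) = -(-47751/104 + 278/477263) = -1*(-22789756601/49635352) = 22789756601/49635352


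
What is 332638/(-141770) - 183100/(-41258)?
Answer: 3058527099/1462286665 ≈ 2.0916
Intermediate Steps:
332638/(-141770) - 183100/(-41258) = 332638*(-1/141770) - 183100*(-1/41258) = -166319/70885 + 91550/20629 = 3058527099/1462286665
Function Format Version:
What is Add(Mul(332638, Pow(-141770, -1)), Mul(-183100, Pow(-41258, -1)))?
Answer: Rational(3058527099, 1462286665) ≈ 2.0916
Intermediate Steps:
Add(Mul(332638, Pow(-141770, -1)), Mul(-183100, Pow(-41258, -1))) = Add(Mul(332638, Rational(-1, 141770)), Mul(-183100, Rational(-1, 41258))) = Add(Rational(-166319, 70885), Rational(91550, 20629)) = Rational(3058527099, 1462286665)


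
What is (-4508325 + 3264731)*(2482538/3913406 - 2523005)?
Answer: 6139337814084258124/1956703 ≈ 3.1376e+12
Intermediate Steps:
(-4508325 + 3264731)*(2482538/3913406 - 2523005) = -1243594*(2482538*(1/3913406) - 2523005) = -1243594*(1241269/1956703 - 2523005) = -1243594*(-4936770211246/1956703) = 6139337814084258124/1956703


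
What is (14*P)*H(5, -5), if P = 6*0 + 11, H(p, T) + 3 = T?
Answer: -1232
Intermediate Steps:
H(p, T) = -3 + T
P = 11 (P = 0 + 11 = 11)
(14*P)*H(5, -5) = (14*11)*(-3 - 5) = 154*(-8) = -1232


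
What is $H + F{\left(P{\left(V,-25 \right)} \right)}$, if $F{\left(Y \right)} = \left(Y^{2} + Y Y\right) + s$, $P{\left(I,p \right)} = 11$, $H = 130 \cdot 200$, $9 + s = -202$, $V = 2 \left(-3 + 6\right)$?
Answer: $26031$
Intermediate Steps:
$V = 6$ ($V = 2 \cdot 3 = 6$)
$s = -211$ ($s = -9 - 202 = -211$)
$H = 26000$
$F{\left(Y \right)} = -211 + 2 Y^{2}$ ($F{\left(Y \right)} = \left(Y^{2} + Y Y\right) - 211 = \left(Y^{2} + Y^{2}\right) - 211 = 2 Y^{2} - 211 = -211 + 2 Y^{2}$)
$H + F{\left(P{\left(V,-25 \right)} \right)} = 26000 - \left(211 - 2 \cdot 11^{2}\right) = 26000 + \left(-211 + 2 \cdot 121\right) = 26000 + \left(-211 + 242\right) = 26000 + 31 = 26031$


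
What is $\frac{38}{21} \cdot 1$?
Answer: $\frac{38}{21} \approx 1.8095$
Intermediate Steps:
$\frac{38}{21} \cdot 1 = \frac{38}{21}$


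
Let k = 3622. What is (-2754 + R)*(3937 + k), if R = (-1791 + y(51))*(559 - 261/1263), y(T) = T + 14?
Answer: -3078057953774/421 ≈ -7.3113e+9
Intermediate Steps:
y(T) = 14 + T
R = -406044952/421 (R = (-1791 + (14 + 51))*(559 - 261/1263) = (-1791 + 65)*(559 - 261*1/1263) = -1726*(559 - 87/421) = -1726*235252/421 = -406044952/421 ≈ -9.6448e+5)
(-2754 + R)*(3937 + k) = (-2754 - 406044952/421)*(3937 + 3622) = -407204386/421*7559 = -3078057953774/421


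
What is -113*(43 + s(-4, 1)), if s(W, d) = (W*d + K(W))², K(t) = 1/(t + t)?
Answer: -434033/64 ≈ -6781.8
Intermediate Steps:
K(t) = 1/(2*t)
s(W, d) = (1/(2*W) + W*d)² (s(W, d) = (W*d + 1/(2*W))² = (1/(2*W) + W*d)²)
-113*(43 + s(-4, 1)) = -113*(43 + (¼)*(1 + 2*1*(-4)²)²/(-4)²) = -113*(43 + (¼)*(1/16)*(1 + 2*1*16)²) = -113*(43 + (¼)*(1/16)*(1 + 32)²) = -113*(43 + (¼)*(1/16)*33²) = -113*(43 + (¼)*(1/16)*1089) = -113*(43 + 1089/64) = -113*3841/64 = -434033/64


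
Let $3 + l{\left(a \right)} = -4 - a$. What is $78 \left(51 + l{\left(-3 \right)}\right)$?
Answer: $3666$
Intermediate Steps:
$l{\left(a \right)} = -7 - a$ ($l{\left(a \right)} = -3 - \left(4 + a\right) = -7 - a$)
$78 \left(51 + l{\left(-3 \right)}\right) = 78 \left(51 - 4\right) = 78 \cdot 47 = 3666$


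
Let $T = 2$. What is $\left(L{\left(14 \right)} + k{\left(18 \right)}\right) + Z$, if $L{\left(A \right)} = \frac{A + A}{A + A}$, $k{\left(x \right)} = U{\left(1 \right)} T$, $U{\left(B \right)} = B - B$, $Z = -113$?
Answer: $-112$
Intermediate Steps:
$U{\left(B \right)} = 0$
$k{\left(x \right)} = 0$ ($k{\left(x \right)} = 0 \cdot 2 = 0$)
$L{\left(A \right)} = 1$ ($L{\left(A \right)} = \frac{2 A}{2 A} = 2 A \frac{1}{2 A} = 1$)
$\left(L{\left(14 \right)} + k{\left(18 \right)}\right) + Z = \left(1 + 0\right) - 113 = 1 - 113 = -112$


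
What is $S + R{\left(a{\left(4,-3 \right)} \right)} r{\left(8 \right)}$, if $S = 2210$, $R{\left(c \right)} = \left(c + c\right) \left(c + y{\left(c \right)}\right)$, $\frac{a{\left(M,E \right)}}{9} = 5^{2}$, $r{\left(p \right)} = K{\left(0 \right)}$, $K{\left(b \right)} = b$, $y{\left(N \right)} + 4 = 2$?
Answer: $2210$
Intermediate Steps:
$y{\left(N \right)} = -2$ ($y{\left(N \right)} = -4 + 2 = -2$)
$r{\left(p \right)} = 0$
$a{\left(M,E \right)} = 225$ ($a{\left(M,E \right)} = 9 \cdot 5^{2} = 9 \cdot 25 = 225$)
$R{\left(c \right)} = 2 c \left(-2 + c\right)$ ($R{\left(c \right)} = \left(c + c\right) \left(c - 2\right) = 2 c \left(-2 + c\right)$)
$S + R{\left(a{\left(4,-3 \right)} \right)} r{\left(8 \right)} = 2210 + 2 \cdot 225 \left(-2 + 225\right) 0 = 2210 + 2 \cdot 225 \cdot 223 \cdot 0 = 2210 + 100350 \cdot 0 = 2210 + 0 = 2210$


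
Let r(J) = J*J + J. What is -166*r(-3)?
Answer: -996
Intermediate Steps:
r(J) = J + J² (r(J) = J² + J = J + J²)
-166*r(-3) = -(-498)*(1 - 3) = -(-498)*(-2) = -166*6 = -996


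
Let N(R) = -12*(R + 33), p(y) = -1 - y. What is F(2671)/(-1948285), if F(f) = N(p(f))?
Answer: -31668/1948285 ≈ -0.016254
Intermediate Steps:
N(R) = -396 - 12*R (N(R) = -12*(33 + R) = -396 - 12*R)
F(f) = -384 + 12*f (F(f) = -396 - 12*(-1 - f) = -396 + (12 + 12*f) = -384 + 12*f)
F(2671)/(-1948285) = (-384 + 12*2671)/(-1948285) = (-384 + 32052)*(-1/1948285) = 31668*(-1/1948285) = -31668/1948285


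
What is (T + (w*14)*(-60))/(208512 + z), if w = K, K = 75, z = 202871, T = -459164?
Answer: -522164/411383 ≈ -1.2693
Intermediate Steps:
w = 75
(T + (w*14)*(-60))/(208512 + z) = (-459164 + (75*14)*(-60))/(208512 + 202871) = (-459164 + 1050*(-60))/411383 = (-459164 - 63000)*(1/411383) = -522164*1/411383 = -522164/411383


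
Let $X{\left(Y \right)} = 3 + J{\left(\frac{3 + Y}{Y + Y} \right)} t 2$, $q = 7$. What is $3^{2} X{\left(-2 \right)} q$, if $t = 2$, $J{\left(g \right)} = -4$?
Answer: $-819$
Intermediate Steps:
$X{\left(Y \right)} = -13$ ($X{\left(Y \right)} = 3 - 4 \cdot 2 \cdot 2 = 3 - 16 = -13$)
$3^{2} X{\left(-2 \right)} q = 3^{2} \left(-13\right) 7 = 9 \left(-13\right) 7 = \left(-117\right) 7 = -819$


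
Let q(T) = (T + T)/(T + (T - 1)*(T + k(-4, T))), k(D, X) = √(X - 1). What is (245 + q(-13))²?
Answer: (283859940*√14 + 1547513041*I)/(4732*√14 + 25817*I) ≈ 59956.0 - 21.306*I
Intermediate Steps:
k(D, X) = √(-1 + X)
q(T) = 2*T/(T + (-1 + T)*(T + √(-1 + T))) (q(T) = (T + T)/(T + (T - 1)*(T + √(-1 + T))) = (2*T)/(T + (-1 + T)*(T + √(-1 + T))) = 2*T/(T + (-1 + T)*(T + √(-1 + T))))
(245 + q(-13))² = (245 + 2*(-13)/((-13)² - √(-1 - 13) - 13*√(-1 - 13)))² = (245 + 2*(-13)/(169 - √(-14) - 13*I*√14))² = (245 + 2*(-13)/(169 - I*√14 - 13*I*√14))² = (245 + 2*(-13)/(169 - 14*I*√14))² = (245 - 26/(169 - 14*I*√14))²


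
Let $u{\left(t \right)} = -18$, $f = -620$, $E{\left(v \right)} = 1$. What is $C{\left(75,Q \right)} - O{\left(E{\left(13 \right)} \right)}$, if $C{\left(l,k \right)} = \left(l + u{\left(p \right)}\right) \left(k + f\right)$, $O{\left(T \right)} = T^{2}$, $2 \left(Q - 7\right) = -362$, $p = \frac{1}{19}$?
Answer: $-45259$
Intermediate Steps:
$p = \frac{1}{19} \approx 0.052632$
$Q = -174$ ($Q = 7 + \frac{1}{2} \left(-362\right) = 7 - 181 = -174$)
$C{\left(l,k \right)} = \left(-620 + k\right) \left(-18 + l\right)$ ($C{\left(l,k \right)} = \left(l - 18\right) \left(k - 620\right) = \left(-18 + l\right) \left(-620 + k\right) = \left(-620 + k\right) \left(-18 + l\right)$)
$C{\left(75,Q \right)} - O{\left(E{\left(13 \right)} \right)} = \left(11160 - 46500 - -3132 - 13050\right) - 1^{2} = \left(11160 - 46500 + 3132 - 13050\right) - 1 = -45258 - 1 = -45259$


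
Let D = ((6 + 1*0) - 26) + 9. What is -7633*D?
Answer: 83963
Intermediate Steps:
D = -11 (D = ((6 + 0) - 26) + 9 = (6 - 26) + 9 = -20 + 9 = -11)
-7633*D = -7633*(-11) = 83963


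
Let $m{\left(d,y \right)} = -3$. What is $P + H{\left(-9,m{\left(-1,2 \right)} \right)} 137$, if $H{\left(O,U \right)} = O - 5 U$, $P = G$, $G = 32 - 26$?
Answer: $828$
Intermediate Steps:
$G = 6$ ($G = 32 - 26 = 6$)
$P = 6$
$P + H{\left(-9,m{\left(-1,2 \right)} \right)} 137 = 6 + \left(-9 - -15\right) 137 = 6 + \left(-9 + 15\right) 137 = 6 + 6 \cdot 137 = 6 + 822 = 828$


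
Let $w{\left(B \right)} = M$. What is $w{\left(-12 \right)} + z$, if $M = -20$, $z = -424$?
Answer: $-444$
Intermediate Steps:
$w{\left(B \right)} = -20$
$w{\left(-12 \right)} + z = -20 - 424 = -444$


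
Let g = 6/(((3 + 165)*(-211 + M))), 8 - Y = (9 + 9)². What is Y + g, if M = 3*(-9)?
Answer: -2105825/6664 ≈ -316.00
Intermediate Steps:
M = -27
Y = -316 (Y = 8 - (9 + 9)² = 8 - 1*18² = 8 - 1*324 = 8 - 324 = -316)
g = -1/6664 (g = 6/(((3 + 165)*(-211 - 27))) = 6/((168*(-238))) = 6/(-39984) = 6*(-1/39984) = -1/6664 ≈ -0.00015006)
Y + g = -316 - 1/6664 = -2105825/6664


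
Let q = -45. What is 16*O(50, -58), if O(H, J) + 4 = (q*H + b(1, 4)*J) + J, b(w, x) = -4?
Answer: -33280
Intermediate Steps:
O(H, J) = -4 - 45*H - 3*J (O(H, J) = -4 + ((-45*H - 4*J) + J) = -4 + (-45*H - 3*J) = -4 - 45*H - 3*J)
16*O(50, -58) = 16*(-4 - 45*50 - 3*(-58)) = 16*(-4 - 2250 + 174) = 16*(-2080) = -33280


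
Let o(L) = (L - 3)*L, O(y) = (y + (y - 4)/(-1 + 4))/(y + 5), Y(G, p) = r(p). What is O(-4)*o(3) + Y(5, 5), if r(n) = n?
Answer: 5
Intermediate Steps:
Y(G, p) = p
O(y) = (-4/3 + 4*y/3)/(5 + y) (O(y) = (y + (-4 + y)/3)/(5 + y) = (y + (-4 + y)*(1/3))/(5 + y) = (y + (-4/3 + y/3))/(5 + y) = (-4/3 + 4*y/3)/(5 + y))
o(L) = L*(-3 + L) (o(L) = (-3 + L)*L = L*(-3 + L))
O(-4)*o(3) + Y(5, 5) = (4*(-1 - 4)/(3*(5 - 4)))*(3*(-3 + 3)) + 5 = ((4/3)*(-5)/1)*(3*0) + 5 = ((4/3)*1*(-5))*0 + 5 = -20/3*0 + 5 = 0 + 5 = 5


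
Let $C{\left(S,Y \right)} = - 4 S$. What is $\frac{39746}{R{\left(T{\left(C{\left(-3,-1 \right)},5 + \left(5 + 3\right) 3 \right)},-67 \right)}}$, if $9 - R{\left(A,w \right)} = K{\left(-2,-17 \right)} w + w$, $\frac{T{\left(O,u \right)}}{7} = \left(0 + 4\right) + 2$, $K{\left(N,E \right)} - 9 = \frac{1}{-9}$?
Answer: $\frac{178857}{3022} \approx 59.185$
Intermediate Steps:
$K{\left(N,E \right)} = \frac{80}{9}$ ($K{\left(N,E \right)} = 9 + \frac{1}{-9} = 9 - \frac{1}{9} = \frac{80}{9}$)
$T{\left(O,u \right)} = 42$ ($T{\left(O,u \right)} = 7 \left(\left(0 + 4\right) + 2\right) = 7 \left(4 + 2\right) = 7 \cdot 6 = 42$)
$R{\left(A,w \right)} = 9 - \frac{89 w}{9}$ ($R{\left(A,w \right)} = 9 - \left(\frac{80 w}{9} + w\right) = 9 - \frac{89 w}{9}$)
$\frac{39746}{R{\left(T{\left(C{\left(-3,-1 \right)},5 + \left(5 + 3\right) 3 \right)},-67 \right)}} = \frac{39746}{9 - - \frac{5963}{9}} = \frac{39746}{9 + \frac{5963}{9}} = \frac{39746}{\frac{6044}{9}} = 39746 \cdot \frac{9}{6044} = \frac{178857}{3022}$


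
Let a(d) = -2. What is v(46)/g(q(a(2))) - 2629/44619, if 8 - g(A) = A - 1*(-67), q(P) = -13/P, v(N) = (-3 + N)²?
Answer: -165345461/5845089 ≈ -28.288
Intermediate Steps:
g(A) = -59 - A (g(A) = 8 - (A - 1*(-67)) = 8 - (A + 67) = 8 - (67 + A) = 8 + (-67 - A) = -59 - A)
v(46)/g(q(a(2))) - 2629/44619 = (-3 + 46)²/(-59 - (-13)/(-2)) - 2629/44619 = 43²/(-59 - (-13)*(-1)/2) - 2629*1/44619 = 1849/(-59 - 1*13/2) - 2629/44619 = 1849/(-59 - 13/2) - 2629/44619 = 1849/(-131/2) - 2629/44619 = 1849*(-2/131) - 2629/44619 = -3698/131 - 2629/44619 = -165345461/5845089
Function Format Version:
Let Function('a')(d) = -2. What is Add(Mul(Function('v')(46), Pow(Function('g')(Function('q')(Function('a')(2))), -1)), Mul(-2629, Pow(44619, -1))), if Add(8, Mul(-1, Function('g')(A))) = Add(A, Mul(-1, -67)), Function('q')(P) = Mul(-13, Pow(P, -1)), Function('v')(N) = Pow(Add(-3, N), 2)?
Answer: Rational(-165345461, 5845089) ≈ -28.288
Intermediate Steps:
Function('g')(A) = Add(-59, Mul(-1, A)) (Function('g')(A) = Add(8, Mul(-1, Add(A, Mul(-1, -67)))) = Add(8, Mul(-1, Add(A, 67))) = Add(8, Mul(-1, Add(67, A))) = Add(8, Add(-67, Mul(-1, A))) = Add(-59, Mul(-1, A)))
Add(Mul(Function('v')(46), Pow(Function('g')(Function('q')(Function('a')(2))), -1)), Mul(-2629, Pow(44619, -1))) = Add(Mul(Pow(Add(-3, 46), 2), Pow(Add(-59, Mul(-1, Mul(-13, Pow(-2, -1)))), -1)), Mul(-2629, Pow(44619, -1))) = Add(Mul(Pow(43, 2), Pow(Add(-59, Mul(-1, Mul(-13, Rational(-1, 2)))), -1)), Mul(-2629, Rational(1, 44619))) = Add(Mul(1849, Pow(Add(-59, Mul(-1, Rational(13, 2))), -1)), Rational(-2629, 44619)) = Add(Mul(1849, Pow(Add(-59, Rational(-13, 2)), -1)), Rational(-2629, 44619)) = Add(Mul(1849, Pow(Rational(-131, 2), -1)), Rational(-2629, 44619)) = Add(Mul(1849, Rational(-2, 131)), Rational(-2629, 44619)) = Add(Rational(-3698, 131), Rational(-2629, 44619)) = Rational(-165345461, 5845089)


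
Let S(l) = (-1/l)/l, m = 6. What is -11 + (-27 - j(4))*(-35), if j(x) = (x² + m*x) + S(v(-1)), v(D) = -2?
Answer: 9301/4 ≈ 2325.3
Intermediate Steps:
S(l) = -1/l²
j(x) = -¼ + x² + 6*x (j(x) = (x² + 6*x) - 1/(-2)² = (x² + 6*x) - 1*¼ = (x² + 6*x) - ¼ = -¼ + x² + 6*x)
-11 + (-27 - j(4))*(-35) = -11 + (-27 - (-¼ + 4² + 6*4))*(-35) = -11 + (-27 - (-¼ + 16 + 24))*(-35) = -11 + (-27 - 1*159/4)*(-35) = -11 + (-27 - 159/4)*(-35) = -11 - 267/4*(-35) = -11 + 9345/4 = 9301/4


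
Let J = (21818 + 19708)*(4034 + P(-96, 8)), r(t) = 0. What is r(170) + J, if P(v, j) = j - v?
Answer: 171834588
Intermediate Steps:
J = 171834588 (J = (21818 + 19708)*(4034 + (8 - 1*(-96))) = 41526*(4034 + (8 + 96)) = 41526*(4034 + 104) = 41526*4138 = 171834588)
r(170) + J = 0 + 171834588 = 171834588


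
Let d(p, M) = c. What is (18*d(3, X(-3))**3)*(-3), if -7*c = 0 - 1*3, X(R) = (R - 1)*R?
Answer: -1458/343 ≈ -4.2507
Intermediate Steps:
X(R) = R*(-1 + R) (X(R) = (-1 + R)*R = R*(-1 + R))
c = 3/7 (c = -(0 - 1*3)/7 = -(0 - 3)/7 = -1/7*(-3) = 3/7 ≈ 0.42857)
d(p, M) = 3/7
(18*d(3, X(-3))**3)*(-3) = (18*(3/7)**3)*(-3) = (18*(27/343))*(-3) = (486/343)*(-3) = -1458/343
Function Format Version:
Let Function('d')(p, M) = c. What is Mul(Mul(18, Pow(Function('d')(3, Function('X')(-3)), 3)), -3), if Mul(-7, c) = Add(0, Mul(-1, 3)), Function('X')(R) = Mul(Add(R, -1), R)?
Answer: Rational(-1458, 343) ≈ -4.2507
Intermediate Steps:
Function('X')(R) = Mul(R, Add(-1, R)) (Function('X')(R) = Mul(Add(-1, R), R) = Mul(R, Add(-1, R)))
c = Rational(3, 7) (c = Mul(Rational(-1, 7), Add(0, Mul(-1, 3))) = Mul(Rational(-1, 7), Add(0, -3)) = Mul(Rational(-1, 7), -3) = Rational(3, 7) ≈ 0.42857)
Function('d')(p, M) = Rational(3, 7)
Mul(Mul(18, Pow(Function('d')(3, Function('X')(-3)), 3)), -3) = Mul(Mul(18, Pow(Rational(3, 7), 3)), -3) = Mul(Mul(18, Rational(27, 343)), -3) = Mul(Rational(486, 343), -3) = Rational(-1458, 343)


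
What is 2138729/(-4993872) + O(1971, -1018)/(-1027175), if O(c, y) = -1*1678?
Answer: -2188469243359/5129580471600 ≈ -0.42664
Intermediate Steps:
O(c, y) = -1678
2138729/(-4993872) + O(1971, -1018)/(-1027175) = 2138729/(-4993872) - 1678/(-1027175) = 2138729*(-1/4993872) - 1678*(-1/1027175) = -2138729/4993872 + 1678/1027175 = -2188469243359/5129580471600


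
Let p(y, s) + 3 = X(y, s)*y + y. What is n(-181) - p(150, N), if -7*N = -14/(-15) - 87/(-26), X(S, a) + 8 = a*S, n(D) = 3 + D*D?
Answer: 4329097/91 ≈ 47573.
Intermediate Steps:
n(D) = 3 + D²
X(S, a) = -8 + S*a (X(S, a) = -8 + a*S = -8 + S*a)
N = -1669/2730 (N = -(-14/(-15) - 87/(-26))/7 = -(-14*(-1/15) - 87*(-1/26))/7 = -(14/15 + 87/26)/7 = -⅐*1669/390 = -1669/2730 ≈ -0.61135)
p(y, s) = -3 + y + y*(-8 + s*y) (p(y, s) = -3 + ((-8 + y*s)*y + y) = -3 + ((-8 + s*y)*y + y) = -3 + (y*(-8 + s*y) + y) = -3 + (y + y*(-8 + s*y)) = -3 + y + y*(-8 + s*y))
n(-181) - p(150, N) = (3 + (-181)²) - (-3 + 150 + 150*(-8 - 1669/2730*150)) = (3 + 32761) - (-3 + 150 + 150*(-8 - 8345/91)) = 32764 - (-3 + 150 + 150*(-9073/91)) = 32764 - (-3 + 150 - 1360950/91) = 32764 - 1*(-1347573/91) = 32764 + 1347573/91 = 4329097/91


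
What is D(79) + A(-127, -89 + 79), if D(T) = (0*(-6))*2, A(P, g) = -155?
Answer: -155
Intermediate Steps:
D(T) = 0 (D(T) = 0*2 = 0)
D(79) + A(-127, -89 + 79) = 0 - 155 = -155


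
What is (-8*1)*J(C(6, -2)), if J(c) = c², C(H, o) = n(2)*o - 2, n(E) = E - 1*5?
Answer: -128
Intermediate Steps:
n(E) = -5 + E (n(E) = E - 5 = -5 + E)
C(H, o) = -2 - 3*o (C(H, o) = (-5 + 2)*o - 2 = -3*o - 2 = -2 - 3*o)
(-8*1)*J(C(6, -2)) = (-8*1)*(-2 - 3*(-2))² = -8*(-2 + 6)² = -8*4² = -8*16 = -128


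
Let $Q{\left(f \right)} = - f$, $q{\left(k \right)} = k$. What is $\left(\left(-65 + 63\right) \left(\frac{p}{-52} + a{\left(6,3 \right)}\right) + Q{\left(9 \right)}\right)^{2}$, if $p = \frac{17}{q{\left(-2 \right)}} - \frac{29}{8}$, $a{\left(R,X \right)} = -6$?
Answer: $\frac{277729}{43264} \approx 6.4194$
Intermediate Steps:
$p = - \frac{97}{8}$ ($p = \frac{17}{-2} - \frac{29}{8} = 17 \left(- \frac{1}{2}\right) - \frac{29}{8} = - \frac{17}{2} - \frac{29}{8} = - \frac{97}{8} \approx -12.125$)
$\left(\left(-65 + 63\right) \left(\frac{p}{-52} + a{\left(6,3 \right)}\right) + Q{\left(9 \right)}\right)^{2} = \left(\left(-65 + 63\right) \left(- \frac{97}{8 \left(-52\right)} - 6\right) - 9\right)^{2} = \left(- 2 \left(\left(- \frac{97}{8}\right) \left(- \frac{1}{52}\right) - 6\right) - 9\right)^{2} = \left(- 2 \left(\frac{97}{416} - 6\right) - 9\right)^{2} = \left(\left(-2\right) \left(- \frac{2399}{416}\right) - 9\right)^{2} = \left(\frac{2399}{208} - 9\right)^{2} = \left(\frac{527}{208}\right)^{2} = \frac{277729}{43264}$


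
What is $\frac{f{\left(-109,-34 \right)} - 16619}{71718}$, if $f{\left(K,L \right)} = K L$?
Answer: $- \frac{12913}{71718} \approx -0.18005$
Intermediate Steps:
$\frac{f{\left(-109,-34 \right)} - 16619}{71718} = \frac{\left(-109\right) \left(-34\right) - 16619}{71718} = \left(3706 - 16619\right) \frac{1}{71718} = \left(-12913\right) \frac{1}{71718} = - \frac{12913}{71718}$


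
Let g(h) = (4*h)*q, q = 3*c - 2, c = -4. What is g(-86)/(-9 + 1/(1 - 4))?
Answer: -516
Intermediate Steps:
q = -14 (q = 3*(-4) - 2 = -12 - 2 = -14)
g(h) = -56*h (g(h) = (4*h)*(-14) = -56*h)
g(-86)/(-9 + 1/(1 - 4)) = (-56*(-86))/(-9 + 1/(1 - 4)) = 4816/(-9 + 1/(-3)) = 4816/(-9 - 1/3) = 4816/(-28/3) = -3/28*4816 = -516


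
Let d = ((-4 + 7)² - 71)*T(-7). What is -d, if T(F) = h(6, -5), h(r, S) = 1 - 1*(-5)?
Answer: 372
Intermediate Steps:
h(r, S) = 6 (h(r, S) = 1 + 5 = 6)
T(F) = 6
d = -372 (d = ((-4 + 7)² - 71)*6 = (3² - 71)*6 = (9 - 71)*6 = -62*6 = -372)
-d = -1*(-372) = 372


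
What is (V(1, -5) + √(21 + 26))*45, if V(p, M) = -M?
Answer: 225 + 45*√47 ≈ 533.50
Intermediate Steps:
(V(1, -5) + √(21 + 26))*45 = (-1*(-5) + √(21 + 26))*45 = (5 + √47)*45 = 225 + 45*√47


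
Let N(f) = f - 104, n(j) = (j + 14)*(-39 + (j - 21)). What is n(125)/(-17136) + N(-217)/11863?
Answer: -112682861/203284368 ≈ -0.55431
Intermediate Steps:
n(j) = (-60 + j)*(14 + j) (n(j) = (14 + j)*(-39 + (-21 + j)) = (14 + j)*(-60 + j) = (-60 + j)*(14 + j))
N(f) = -104 + f
n(125)/(-17136) + N(-217)/11863 = (-840 + 125² - 46*125)/(-17136) + (-104 - 217)/11863 = (-840 + 15625 - 5750)*(-1/17136) - 321*1/11863 = 9035*(-1/17136) - 321/11863 = -9035/17136 - 321/11863 = -112682861/203284368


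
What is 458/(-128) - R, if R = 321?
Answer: -20773/64 ≈ -324.58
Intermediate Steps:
458/(-128) - R = 458/(-128) - 1*321 = 458*(-1/128) - 321 = -229/64 - 321 = -20773/64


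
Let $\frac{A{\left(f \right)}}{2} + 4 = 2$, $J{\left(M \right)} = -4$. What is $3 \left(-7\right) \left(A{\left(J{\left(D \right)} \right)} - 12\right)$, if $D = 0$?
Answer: $336$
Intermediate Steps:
$A{\left(f \right)} = -4$ ($A{\left(f \right)} = -8 + 2 \cdot 2 = -8 + 4 = -4$)
$3 \left(-7\right) \left(A{\left(J{\left(D \right)} \right)} - 12\right) = 3 \left(-7\right) \left(-4 - 12\right) = \left(-21\right) \left(-16\right) = 336$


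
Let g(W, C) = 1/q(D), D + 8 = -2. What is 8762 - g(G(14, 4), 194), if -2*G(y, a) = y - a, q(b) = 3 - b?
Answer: 113905/13 ≈ 8761.9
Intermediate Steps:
D = -10 (D = -8 - 2 = -10)
G(y, a) = a/2 - y/2 (G(y, a) = -(y - a)/2 = a/2 - y/2)
g(W, C) = 1/13 (g(W, C) = 1/(3 - 1*(-10)) = 1/(3 + 10) = 1/13)
8762 - g(G(14, 4), 194) = 8762 - 1*1/13 = 8762 - 1/13 = 113905/13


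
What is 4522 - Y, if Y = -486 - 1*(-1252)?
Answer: 3756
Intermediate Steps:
Y = 766 (Y = -486 + 1252 = 766)
4522 - Y = 4522 - 1*766 = 4522 - 766 = 3756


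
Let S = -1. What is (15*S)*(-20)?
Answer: 300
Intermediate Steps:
(15*S)*(-20) = (15*(-1))*(-20) = -15*(-20) = 300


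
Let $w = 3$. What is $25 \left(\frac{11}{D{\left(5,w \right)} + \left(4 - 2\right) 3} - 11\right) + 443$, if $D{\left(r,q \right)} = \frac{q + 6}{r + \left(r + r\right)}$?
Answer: $\frac{629}{3} \approx 209.67$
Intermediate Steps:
$D{\left(r,q \right)} = \frac{6 + q}{3 r}$ ($D{\left(r,q \right)} = \frac{6 + q}{r + 2 r} = \frac{6 + q}{3 r}$)
$25 \left(\frac{11}{D{\left(5,w \right)} + \left(4 - 2\right) 3} - 11\right) + 443 = 25 \left(\frac{11}{\frac{6 + 3}{3 \cdot 5} + \left(4 - 2\right) 3} - 11\right) + 443 = 25 \left(\frac{11}{\frac{1}{3} \cdot \frac{1}{5} \cdot 9 + 2 \cdot 3} - 11\right) + 443 = 25 \left(\frac{11}{\frac{3}{5} + 6} - 11\right) + 443 = 25 \left(\frac{11}{\frac{33}{5}} - 11\right) + 443 = 25 \left(11 \cdot \frac{5}{33} - 11\right) + 443 = 25 \left(\frac{5}{3} - 11\right) + 443 = 25 \left(- \frac{28}{3}\right) + 443 = - \frac{700}{3} + 443 = \frac{629}{3}$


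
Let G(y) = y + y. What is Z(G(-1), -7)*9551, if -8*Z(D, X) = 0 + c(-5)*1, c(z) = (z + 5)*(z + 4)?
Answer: 0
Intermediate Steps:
G(y) = 2*y
c(z) = (4 + z)*(5 + z) (c(z) = (5 + z)*(4 + z) = (4 + z)*(5 + z))
Z(D, X) = 0 (Z(D, X) = -(0 + (20 + (-5)**2 + 9*(-5))*1)/8 = -(0 + (20 + 25 - 45)*1)/8 = -(0 + 0*1)/8 = -(0 + 0)/8 = -1/8*0 = 0)
Z(G(-1), -7)*9551 = 0*9551 = 0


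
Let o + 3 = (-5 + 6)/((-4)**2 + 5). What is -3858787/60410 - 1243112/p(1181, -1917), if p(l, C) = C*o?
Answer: -339276097403/1196661690 ≈ -283.52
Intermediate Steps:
o = -62/21 (o = -3 + (-5 + 6)/((-4)**2 + 5) = -3 + 1/(16 + 5) = -3 + 1/21 = -62/21 ≈ -2.9524)
p(l, C) = -62*C/21 (p(l, C) = C*(-62/21) = -62*C/21)
-3858787/60410 - 1243112/p(1181, -1917) = -3858787/60410 - 1243112/((-62/21*(-1917))) = -3858787*1/60410 - 1243112/39618/7 = -3858787/60410 - 1243112*7/39618 = -3858787/60410 - 4350892/19809 = -339276097403/1196661690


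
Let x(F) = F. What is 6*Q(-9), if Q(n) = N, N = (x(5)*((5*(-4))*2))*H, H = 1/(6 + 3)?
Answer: -400/3 ≈ -133.33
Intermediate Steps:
H = ⅑ (H = 1/9 = ⅑ ≈ 0.11111)
N = -200/9 (N = (5*((5*(-4))*2))*(⅑) = (5*(-20*2))*(⅑) = (5*(-40))*(⅑) = -200*⅑ = -200/9 ≈ -22.222)
Q(n) = -200/9
6*Q(-9) = 6*(-200/9) = -400/3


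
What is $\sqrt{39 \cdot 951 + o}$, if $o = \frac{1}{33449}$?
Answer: $\frac{\sqrt{41496493638938}}{33449} \approx 192.58$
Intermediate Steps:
$o = \frac{1}{33449} \approx 2.9896 \cdot 10^{-5}$
$\sqrt{39 \cdot 951 + o} = \sqrt{39 \cdot 951 + \frac{1}{33449}} = \sqrt{37089 + \frac{1}{33449}} = \sqrt{\frac{1240589962}{33449}} = \frac{\sqrt{41496493638938}}{33449}$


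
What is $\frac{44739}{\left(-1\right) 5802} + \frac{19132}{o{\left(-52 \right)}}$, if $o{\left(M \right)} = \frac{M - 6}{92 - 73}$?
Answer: $- \frac{351944713}{56086} \approx -6275.1$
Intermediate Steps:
$o{\left(M \right)} = - \frac{6}{19} + \frac{M}{19}$ ($o{\left(M \right)} = \frac{-6 + M}{19} = \left(-6 + M\right) \frac{1}{19} = - \frac{6}{19} + \frac{M}{19}$)
$\frac{44739}{\left(-1\right) 5802} + \frac{19132}{o{\left(-52 \right)}} = \frac{44739}{\left(-1\right) 5802} + \frac{19132}{- \frac{6}{19} + \frac{1}{19} \left(-52\right)} = \frac{44739}{-5802} + \frac{19132}{- \frac{6}{19} - \frac{52}{19}} = 44739 \left(- \frac{1}{5802}\right) + \frac{19132}{- \frac{58}{19}} = - \frac{14913}{1934} + 19132 \left(- \frac{19}{58}\right) = - \frac{14913}{1934} - \frac{181754}{29} = - \frac{351944713}{56086}$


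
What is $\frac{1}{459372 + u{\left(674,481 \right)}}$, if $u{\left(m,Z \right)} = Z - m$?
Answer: $\frac{1}{459179} \approx 2.1778 \cdot 10^{-6}$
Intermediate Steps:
$\frac{1}{459372 + u{\left(674,481 \right)}} = \frac{1}{459372 + \left(481 - 674\right)} = \frac{1}{459372 - 193} = \frac{1}{459179}$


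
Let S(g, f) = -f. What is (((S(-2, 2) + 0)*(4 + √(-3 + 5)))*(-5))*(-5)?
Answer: -200 - 50*√2 ≈ -270.71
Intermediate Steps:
(((S(-2, 2) + 0)*(4 + √(-3 + 5)))*(-5))*(-5) = (((-1*2 + 0)*(4 + √(-3 + 5)))*(-5))*(-5) = (((-2 + 0)*(4 + √2))*(-5))*(-5) = (-2*(4 + √2)*(-5))*(-5) = ((-8 - 2*√2)*(-5))*(-5) = (40 + 10*√2)*(-5) = -200 - 50*√2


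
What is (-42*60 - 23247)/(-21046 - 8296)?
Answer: 25767/29342 ≈ 0.87816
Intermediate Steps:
(-42*60 - 23247)/(-21046 - 8296) = (-2520 - 23247)/(-29342) = -25767*(-1/29342) = 25767/29342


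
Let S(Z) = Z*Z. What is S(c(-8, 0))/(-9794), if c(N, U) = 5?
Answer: -25/9794 ≈ -0.0025526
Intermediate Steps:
S(Z) = Z²
S(c(-8, 0))/(-9794) = 5²/(-9794) = 25*(-1/9794) = -25/9794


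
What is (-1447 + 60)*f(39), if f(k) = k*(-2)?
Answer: 108186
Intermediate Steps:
f(k) = -2*k
(-1447 + 60)*f(39) = (-1447 + 60)*(-2*39) = -1387*(-78) = 108186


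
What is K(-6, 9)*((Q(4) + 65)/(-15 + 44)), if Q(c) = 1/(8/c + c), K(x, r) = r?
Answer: 1173/58 ≈ 20.224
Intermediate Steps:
Q(c) = 1/(c + 8/c)
K(-6, 9)*((Q(4) + 65)/(-15 + 44)) = 9*((4/(8 + 4²) + 65)/(-15 + 44)) = 9*((4/(8 + 16) + 65)/29) = 9*((4/24 + 65)*(1/29)) = 9*((4*(1/24) + 65)*(1/29)) = 9*((⅙ + 65)*(1/29)) = 9*((391/6)*(1/29)) = 9*(391/174) = 1173/58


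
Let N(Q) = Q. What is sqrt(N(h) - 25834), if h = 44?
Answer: I*sqrt(25790) ≈ 160.59*I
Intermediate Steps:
sqrt(N(h) - 25834) = sqrt(44 - 25834) = sqrt(-25790) = I*sqrt(25790)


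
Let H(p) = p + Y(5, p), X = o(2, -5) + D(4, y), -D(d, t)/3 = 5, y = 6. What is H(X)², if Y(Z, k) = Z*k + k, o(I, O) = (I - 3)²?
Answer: 9604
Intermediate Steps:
D(d, t) = -15 (D(d, t) = -3*5 = -15)
o(I, O) = (-3 + I)²
Y(Z, k) = k + Z*k
X = -14 (X = (-3 + 2)² - 15 = (-1)² - 15 = 1 - 15 = -14)
H(p) = 7*p (H(p) = p + p*(1 + 5) = p + p*6 = p + 6*p = 7*p)
H(X)² = (7*(-14))² = (-98)² = 9604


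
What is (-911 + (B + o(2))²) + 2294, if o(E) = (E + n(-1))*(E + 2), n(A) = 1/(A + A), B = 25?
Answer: 2344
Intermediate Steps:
n(A) = 1/(2*A)
o(E) = (2 + E)*(-½ + E) (o(E) = (E + (½)/(-1))*(E + 2) = (E + (½)*(-1))*(2 + E) = (E - ½)*(2 + E) = (-½ + E)*(2 + E) = (2 + E)*(-½ + E))
(-911 + (B + o(2))²) + 2294 = (-911 + (25 + (-1 + 2² + (3/2)*2))²) + 2294 = (-911 + (25 + (-1 + 4 + 3))²) + 2294 = (-911 + (25 + 6)²) + 2294 = (-911 + 31²) + 2294 = (-911 + 961) + 2294 = 50 + 2294 = 2344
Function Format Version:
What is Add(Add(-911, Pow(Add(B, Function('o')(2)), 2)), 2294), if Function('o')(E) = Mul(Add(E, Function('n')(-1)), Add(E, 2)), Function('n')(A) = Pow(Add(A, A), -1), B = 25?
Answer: 2344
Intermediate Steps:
Function('n')(A) = Mul(Rational(1, 2), Pow(A, -1)) (Function('n')(A) = Pow(Mul(2, A), -1) = Mul(Rational(1, 2), Pow(A, -1)))
Function('o')(E) = Mul(Add(2, E), Add(Rational(-1, 2), E)) (Function('o')(E) = Mul(Add(E, Mul(Rational(1, 2), Pow(-1, -1))), Add(E, 2)) = Mul(Add(E, Mul(Rational(1, 2), -1)), Add(2, E)) = Mul(Add(E, Rational(-1, 2)), Add(2, E)) = Mul(Add(Rational(-1, 2), E), Add(2, E)) = Mul(Add(2, E), Add(Rational(-1, 2), E)))
Add(Add(-911, Pow(Add(B, Function('o')(2)), 2)), 2294) = Add(Add(-911, Pow(Add(25, Add(-1, Pow(2, 2), Mul(Rational(3, 2), 2))), 2)), 2294) = Add(Add(-911, Pow(Add(25, Add(-1, 4, 3)), 2)), 2294) = Add(Add(-911, Pow(Add(25, 6), 2)), 2294) = Add(Add(-911, Pow(31, 2)), 2294) = Add(Add(-911, 961), 2294) = Add(50, 2294) = 2344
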